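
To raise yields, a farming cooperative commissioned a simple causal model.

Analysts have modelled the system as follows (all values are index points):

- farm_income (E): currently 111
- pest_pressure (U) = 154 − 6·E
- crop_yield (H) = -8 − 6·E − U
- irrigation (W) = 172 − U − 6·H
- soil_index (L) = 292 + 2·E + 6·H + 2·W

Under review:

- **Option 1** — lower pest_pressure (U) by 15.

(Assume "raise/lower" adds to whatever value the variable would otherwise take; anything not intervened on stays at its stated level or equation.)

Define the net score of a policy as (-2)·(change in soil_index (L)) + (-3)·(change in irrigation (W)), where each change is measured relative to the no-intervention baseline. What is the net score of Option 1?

Baseline:
  E = 111
  U = 154 − 6·111 = -512
  H = -8 − 6·111 − (-512) = -162
  W = 172 − (-512) − 6·(-162) = 1656
  L = 292 + 2·111 + 6·(-162) + 2·1656 = 2854
Option 1 (U − 15):
  E = 111
  U = 154 − 6·111 (−15 from intervention) = -527
  H = -8 − 6·111 − (-527) = -147
  W = 172 − (-527) − 6·(-147) = 1581
  L = 292 + 2·111 + 6·(-147) + 2·1581 = 2794
ΔL = 2794 − 2854 = -60; ΔW = 1581 − 1656 = -75
Score = (-2)·(-60) + (-3)·(-75) = 345

345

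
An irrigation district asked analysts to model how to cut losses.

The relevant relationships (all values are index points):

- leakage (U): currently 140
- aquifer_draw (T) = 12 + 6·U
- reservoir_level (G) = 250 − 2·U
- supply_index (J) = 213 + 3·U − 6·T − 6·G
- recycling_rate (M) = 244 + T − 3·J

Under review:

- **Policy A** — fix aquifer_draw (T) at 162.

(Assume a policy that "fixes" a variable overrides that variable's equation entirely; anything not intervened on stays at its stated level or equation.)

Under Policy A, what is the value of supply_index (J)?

Policy A (T := 162):
  U = 140
  T = 162
  G = 250 − 2·140 = -30
  J = 213 + 3·140 − 6·162 − 6·(-30) = -159

-159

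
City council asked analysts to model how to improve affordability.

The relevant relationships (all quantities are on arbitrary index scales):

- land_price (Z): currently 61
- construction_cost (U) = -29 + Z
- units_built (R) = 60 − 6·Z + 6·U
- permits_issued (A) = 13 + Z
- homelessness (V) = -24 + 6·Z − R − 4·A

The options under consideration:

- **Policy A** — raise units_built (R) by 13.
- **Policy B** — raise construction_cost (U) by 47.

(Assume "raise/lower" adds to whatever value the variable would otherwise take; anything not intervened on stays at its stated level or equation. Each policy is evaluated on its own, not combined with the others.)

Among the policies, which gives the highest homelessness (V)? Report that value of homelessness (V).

147

Policy A (R + 13):
  Z = 61
  U = -29 + 61 = 32
  R = 60 − 6·61 + 6·32 (+13 from intervention) = -101
  A = 13 + 61 = 74
  V = -24 + 6·61 − (-101) − 4·74 = 147
Policy B (U + 47):
  Z = 61
  U = -29 + 61 (+47 from intervention) = 79
  R = 60 − 6·61 + 6·79 = 168
  A = 13 + 61 = 74
  V = -24 + 6·61 − 168 − 4·74 = -122
Comparing — Policy A: V=147, Policy B: V=-122. Highest is 147 (Policy A).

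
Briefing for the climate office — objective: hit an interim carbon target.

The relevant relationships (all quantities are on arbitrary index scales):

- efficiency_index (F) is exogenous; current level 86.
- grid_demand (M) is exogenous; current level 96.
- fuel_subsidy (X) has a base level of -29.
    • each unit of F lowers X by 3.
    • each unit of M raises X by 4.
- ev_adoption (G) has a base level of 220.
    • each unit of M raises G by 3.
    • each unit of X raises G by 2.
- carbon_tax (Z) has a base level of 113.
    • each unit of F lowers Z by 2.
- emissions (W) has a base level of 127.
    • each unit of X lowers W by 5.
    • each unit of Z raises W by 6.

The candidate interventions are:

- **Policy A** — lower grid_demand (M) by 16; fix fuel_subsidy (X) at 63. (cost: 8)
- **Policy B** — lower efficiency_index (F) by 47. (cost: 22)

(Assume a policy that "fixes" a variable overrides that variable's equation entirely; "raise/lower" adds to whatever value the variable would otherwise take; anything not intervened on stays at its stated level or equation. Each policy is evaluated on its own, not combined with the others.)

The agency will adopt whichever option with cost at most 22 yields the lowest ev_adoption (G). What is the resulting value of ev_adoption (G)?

586

Policy A (M − 16, X := 63):
  F = 86
  M = 96 − 16 = 80
  X = 63
  G = 220 + 3·80 + 2·63 = 586
Policy B (F − 47):
  F = 86 − 47 = 39
  M = 96
  X = -29 − 3·39 + 4·96 = 238
  G = 220 + 3·96 + 2·238 = 984
Comparing — Policy A: G=586, Policy B: G=984. Lowest is 586 (Policy A).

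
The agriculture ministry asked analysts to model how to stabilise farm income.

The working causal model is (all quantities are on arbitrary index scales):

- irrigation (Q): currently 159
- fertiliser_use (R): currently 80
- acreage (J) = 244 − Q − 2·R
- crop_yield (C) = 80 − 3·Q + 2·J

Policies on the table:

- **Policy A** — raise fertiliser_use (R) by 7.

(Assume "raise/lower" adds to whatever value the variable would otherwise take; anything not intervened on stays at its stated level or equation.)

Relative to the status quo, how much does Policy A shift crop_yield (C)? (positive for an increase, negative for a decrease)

Baseline:
  Q = 159
  R = 80
  J = 244 − 159 − 2·80 = -75
  C = 80 − 3·159 + 2·(-75) = -547
Policy A (R + 7):
  Q = 159
  R = 80 + 7 = 87
  J = 244 − 159 − 2·87 = -89
  C = 80 − 3·159 + 2·(-89) = -575
Change in C: -575 − (-547) = -28

-28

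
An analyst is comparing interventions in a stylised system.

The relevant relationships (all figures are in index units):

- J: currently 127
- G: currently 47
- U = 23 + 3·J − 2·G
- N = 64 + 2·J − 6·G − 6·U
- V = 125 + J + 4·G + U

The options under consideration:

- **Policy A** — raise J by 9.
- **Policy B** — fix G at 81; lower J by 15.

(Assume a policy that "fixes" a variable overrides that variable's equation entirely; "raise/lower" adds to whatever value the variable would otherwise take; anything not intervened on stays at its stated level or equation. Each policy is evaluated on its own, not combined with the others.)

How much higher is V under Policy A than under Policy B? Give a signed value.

Policy A (J + 9):
  J = 127 + 9 = 136
  G = 47
  U = 23 + 3·136 − 2·47 = 337
  V = 125 + 136 + 4·47 + 337 = 786
Policy B (G := 81, J − 15):
  J = 127 − 15 = 112
  G = 81
  U = 23 + 3·112 − 2·81 = 197
  V = 125 + 112 + 4·81 + 197 = 758
V: 786 − 758 = 28

28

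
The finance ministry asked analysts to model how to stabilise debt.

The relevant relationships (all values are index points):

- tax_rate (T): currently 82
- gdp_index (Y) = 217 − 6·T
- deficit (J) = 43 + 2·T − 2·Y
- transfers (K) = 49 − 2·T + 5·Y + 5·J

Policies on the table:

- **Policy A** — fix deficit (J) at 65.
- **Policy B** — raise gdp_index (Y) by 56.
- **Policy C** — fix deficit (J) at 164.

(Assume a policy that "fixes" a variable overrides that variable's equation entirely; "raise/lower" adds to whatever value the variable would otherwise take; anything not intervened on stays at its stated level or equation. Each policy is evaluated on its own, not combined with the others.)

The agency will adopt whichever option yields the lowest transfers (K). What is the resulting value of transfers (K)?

-1165

Policy A (J := 65):
  T = 82
  Y = 217 − 6·82 = -275
  J = 65
  K = 49 − 2·82 + 5·(-275) + 5·65 = -1165
Policy B (Y + 56):
  T = 82
  Y = 217 − 6·82 (+56 from intervention) = -219
  J = 43 + 2·82 − 2·(-219) = 645
  K = 49 − 2·82 + 5·(-219) + 5·645 = 2015
Policy C (J := 164):
  T = 82
  Y = 217 − 6·82 = -275
  J = 164
  K = 49 − 2·82 + 5·(-275) + 5·164 = -670
Comparing — Policy A: K=-1165, Policy B: K=2015, Policy C: K=-670. Lowest is -1165 (Policy A).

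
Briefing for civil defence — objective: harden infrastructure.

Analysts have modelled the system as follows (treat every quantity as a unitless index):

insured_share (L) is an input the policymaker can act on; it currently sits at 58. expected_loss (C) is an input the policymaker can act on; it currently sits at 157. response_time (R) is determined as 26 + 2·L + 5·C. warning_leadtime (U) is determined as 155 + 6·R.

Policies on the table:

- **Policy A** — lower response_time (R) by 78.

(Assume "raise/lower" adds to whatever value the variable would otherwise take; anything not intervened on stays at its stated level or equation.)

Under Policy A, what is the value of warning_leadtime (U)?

5249

Policy A (R − 78):
  L = 58
  C = 157
  R = 26 + 2·58 + 5·157 (−78 from intervention) = 849
  U = 155 + 6·849 = 5249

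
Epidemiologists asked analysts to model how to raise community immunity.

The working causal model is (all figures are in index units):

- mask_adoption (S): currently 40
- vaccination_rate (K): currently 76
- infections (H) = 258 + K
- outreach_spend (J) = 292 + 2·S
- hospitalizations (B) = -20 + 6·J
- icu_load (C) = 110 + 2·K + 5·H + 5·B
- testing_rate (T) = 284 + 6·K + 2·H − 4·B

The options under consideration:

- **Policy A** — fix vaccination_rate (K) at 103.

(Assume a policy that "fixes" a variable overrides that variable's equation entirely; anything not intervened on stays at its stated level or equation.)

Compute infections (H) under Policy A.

Policy A (K := 103):
  K = 103
  H = 258 + 103 = 361

361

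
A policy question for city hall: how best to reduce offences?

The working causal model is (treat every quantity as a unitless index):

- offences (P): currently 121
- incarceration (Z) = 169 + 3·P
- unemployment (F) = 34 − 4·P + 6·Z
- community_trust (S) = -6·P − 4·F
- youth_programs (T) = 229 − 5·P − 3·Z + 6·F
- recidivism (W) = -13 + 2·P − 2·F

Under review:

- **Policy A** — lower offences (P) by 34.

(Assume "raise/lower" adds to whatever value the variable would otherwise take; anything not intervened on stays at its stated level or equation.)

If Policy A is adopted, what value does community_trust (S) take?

-9586

Policy A (P − 34):
  P = 121 − 34 = 87
  Z = 169 + 3·87 = 430
  F = 34 − 4·87 + 6·430 = 2266
  S = 0 − 6·87 − 4·2266 = -9586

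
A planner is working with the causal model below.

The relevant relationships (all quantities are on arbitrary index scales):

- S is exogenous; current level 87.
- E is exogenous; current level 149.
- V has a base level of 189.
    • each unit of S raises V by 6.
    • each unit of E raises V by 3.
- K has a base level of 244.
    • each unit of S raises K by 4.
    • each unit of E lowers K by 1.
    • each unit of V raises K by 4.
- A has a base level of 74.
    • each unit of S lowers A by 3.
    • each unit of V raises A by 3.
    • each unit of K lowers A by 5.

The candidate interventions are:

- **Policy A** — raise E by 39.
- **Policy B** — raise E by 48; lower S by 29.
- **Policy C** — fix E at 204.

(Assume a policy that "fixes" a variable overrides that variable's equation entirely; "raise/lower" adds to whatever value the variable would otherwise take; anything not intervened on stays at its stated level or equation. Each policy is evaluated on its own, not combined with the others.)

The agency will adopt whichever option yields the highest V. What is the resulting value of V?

Policy A (E + 39):
  S = 87
  E = 149 + 39 = 188
  V = 189 + 6·87 + 3·188 = 1275
Policy B (E + 48, S − 29):
  S = 87 − 29 = 58
  E = 149 + 48 = 197
  V = 189 + 6·58 + 3·197 = 1128
Policy C (E := 204):
  S = 87
  E = 204
  V = 189 + 6·87 + 3·204 = 1323
Comparing — Policy A: V=1275, Policy B: V=1128, Policy C: V=1323. Highest is 1323 (Policy C).

1323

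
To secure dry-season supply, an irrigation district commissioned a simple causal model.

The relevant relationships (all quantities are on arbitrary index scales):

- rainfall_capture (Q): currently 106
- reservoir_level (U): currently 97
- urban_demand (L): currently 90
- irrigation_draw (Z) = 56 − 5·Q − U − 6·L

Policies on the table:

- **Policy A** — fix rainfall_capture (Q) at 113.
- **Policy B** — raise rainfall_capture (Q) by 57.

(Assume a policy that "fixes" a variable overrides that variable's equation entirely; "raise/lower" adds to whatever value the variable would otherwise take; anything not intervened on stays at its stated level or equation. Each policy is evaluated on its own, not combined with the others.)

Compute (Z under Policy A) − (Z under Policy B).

250

Policy A (Q := 113):
  Q = 113
  U = 97
  L = 90
  Z = 56 − 5·113 − 97 − 6·90 = -1146
Policy B (Q + 57):
  Q = 106 + 57 = 163
  U = 97
  L = 90
  Z = 56 − 5·163 − 97 − 6·90 = -1396
Z: -1146 − (-1396) = 250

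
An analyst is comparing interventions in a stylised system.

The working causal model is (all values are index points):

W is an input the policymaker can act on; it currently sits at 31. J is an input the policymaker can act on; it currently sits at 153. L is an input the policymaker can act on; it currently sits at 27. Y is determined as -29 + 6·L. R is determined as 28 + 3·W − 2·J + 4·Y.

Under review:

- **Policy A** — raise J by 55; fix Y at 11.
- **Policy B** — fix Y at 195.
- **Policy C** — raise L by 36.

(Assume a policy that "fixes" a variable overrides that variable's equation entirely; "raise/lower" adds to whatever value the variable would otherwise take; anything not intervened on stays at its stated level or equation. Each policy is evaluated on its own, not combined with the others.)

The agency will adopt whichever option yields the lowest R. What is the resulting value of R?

-251

Policy A (J + 55, Y := 11):
  W = 31
  J = 153 + 55 = 208
  L = 27
  Y = 11
  R = 28 + 3·31 − 2·208 + 4·11 = -251
Policy B (Y := 195):
  W = 31
  J = 153
  L = 27
  Y = 195
  R = 28 + 3·31 − 2·153 + 4·195 = 595
Policy C (L + 36):
  W = 31
  J = 153
  L = 27 + 36 = 63
  Y = -29 + 6·63 = 349
  R = 28 + 3·31 − 2·153 + 4·349 = 1211
Comparing — Policy A: R=-251, Policy B: R=595, Policy C: R=1211. Lowest is -251 (Policy A).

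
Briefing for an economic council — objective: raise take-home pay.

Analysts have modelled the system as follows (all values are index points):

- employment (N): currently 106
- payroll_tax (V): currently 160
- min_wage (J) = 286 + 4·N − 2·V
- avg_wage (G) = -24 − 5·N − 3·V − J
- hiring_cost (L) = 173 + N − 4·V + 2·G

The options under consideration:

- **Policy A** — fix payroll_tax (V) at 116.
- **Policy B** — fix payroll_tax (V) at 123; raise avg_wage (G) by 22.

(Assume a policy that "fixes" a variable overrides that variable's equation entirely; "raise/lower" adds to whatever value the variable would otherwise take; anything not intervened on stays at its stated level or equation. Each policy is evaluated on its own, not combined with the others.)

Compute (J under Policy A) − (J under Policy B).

14

Policy A (V := 116):
  N = 106
  V = 116
  J = 286 + 4·106 − 2·116 = 478
Policy B (V := 123, G + 22):
  N = 106
  V = 123
  J = 286 + 4·106 − 2·123 = 464
J: 478 − 464 = 14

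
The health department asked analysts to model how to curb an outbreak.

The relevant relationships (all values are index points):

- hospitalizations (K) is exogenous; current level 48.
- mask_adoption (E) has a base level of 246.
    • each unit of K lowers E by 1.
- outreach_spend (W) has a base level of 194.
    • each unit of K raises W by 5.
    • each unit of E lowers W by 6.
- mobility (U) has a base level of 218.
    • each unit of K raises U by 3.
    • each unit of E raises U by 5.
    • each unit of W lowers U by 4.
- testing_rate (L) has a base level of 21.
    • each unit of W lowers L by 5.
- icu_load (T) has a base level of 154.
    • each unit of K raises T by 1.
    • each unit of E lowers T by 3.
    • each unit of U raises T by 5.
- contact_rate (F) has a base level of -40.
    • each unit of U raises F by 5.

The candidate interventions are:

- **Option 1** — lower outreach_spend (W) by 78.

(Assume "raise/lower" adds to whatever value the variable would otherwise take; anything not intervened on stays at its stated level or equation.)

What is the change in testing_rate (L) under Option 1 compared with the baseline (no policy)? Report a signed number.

390

Baseline:
  K = 48
  E = 246 − 48 = 198
  W = 194 + 5·48 − 6·198 = -754
  L = 21 − 5·(-754) = 3791
Option 1 (W − 78):
  K = 48
  E = 246 − 48 = 198
  W = 194 + 5·48 − 6·198 (−78 from intervention) = -832
  L = 21 − 5·(-832) = 4181
Change in L: 4181 − 3791 = 390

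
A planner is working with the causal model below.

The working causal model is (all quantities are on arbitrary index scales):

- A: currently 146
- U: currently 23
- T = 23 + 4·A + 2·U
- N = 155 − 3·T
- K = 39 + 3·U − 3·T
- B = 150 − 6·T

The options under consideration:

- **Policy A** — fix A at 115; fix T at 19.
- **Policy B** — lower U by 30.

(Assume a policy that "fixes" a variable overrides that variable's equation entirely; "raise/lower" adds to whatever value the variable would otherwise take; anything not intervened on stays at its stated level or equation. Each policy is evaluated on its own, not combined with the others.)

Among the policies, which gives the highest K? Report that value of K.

51

Policy A (A := 115, T := 19):
  A = 115
  U = 23
  T = 19
  K = 39 + 3·23 − 3·19 = 51
Policy B (U − 30):
  A = 146
  U = 23 − 30 = -7
  T = 23 + 4·146 + 2·(-7) = 593
  K = 39 + 3·(-7) − 3·593 = -1761
Comparing — Policy A: K=51, Policy B: K=-1761. Highest is 51 (Policy A).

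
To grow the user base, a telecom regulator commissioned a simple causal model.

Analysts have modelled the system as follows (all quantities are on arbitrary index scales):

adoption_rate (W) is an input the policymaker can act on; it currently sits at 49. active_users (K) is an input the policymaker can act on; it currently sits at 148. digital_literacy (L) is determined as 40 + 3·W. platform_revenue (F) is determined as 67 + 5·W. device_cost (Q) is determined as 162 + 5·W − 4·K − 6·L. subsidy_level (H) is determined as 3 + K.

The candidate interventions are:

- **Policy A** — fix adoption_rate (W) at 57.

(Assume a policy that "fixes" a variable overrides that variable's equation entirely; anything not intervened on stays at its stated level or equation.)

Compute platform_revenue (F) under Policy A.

Policy A (W := 57):
  W = 57
  F = 67 + 5·57 = 352

352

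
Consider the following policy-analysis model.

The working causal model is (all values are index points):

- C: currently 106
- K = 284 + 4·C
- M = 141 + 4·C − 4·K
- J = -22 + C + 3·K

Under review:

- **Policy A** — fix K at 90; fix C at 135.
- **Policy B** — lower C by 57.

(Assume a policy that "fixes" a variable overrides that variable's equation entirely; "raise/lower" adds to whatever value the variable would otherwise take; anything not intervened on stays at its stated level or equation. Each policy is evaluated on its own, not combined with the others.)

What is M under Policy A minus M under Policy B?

Policy A (K := 90, C := 135):
  C = 135
  K = 90
  M = 141 + 4·135 − 4·90 = 321
Policy B (C − 57):
  C = 106 − 57 = 49
  K = 284 + 4·49 = 480
  M = 141 + 4·49 − 4·480 = -1583
M: 321 − (-1583) = 1904

1904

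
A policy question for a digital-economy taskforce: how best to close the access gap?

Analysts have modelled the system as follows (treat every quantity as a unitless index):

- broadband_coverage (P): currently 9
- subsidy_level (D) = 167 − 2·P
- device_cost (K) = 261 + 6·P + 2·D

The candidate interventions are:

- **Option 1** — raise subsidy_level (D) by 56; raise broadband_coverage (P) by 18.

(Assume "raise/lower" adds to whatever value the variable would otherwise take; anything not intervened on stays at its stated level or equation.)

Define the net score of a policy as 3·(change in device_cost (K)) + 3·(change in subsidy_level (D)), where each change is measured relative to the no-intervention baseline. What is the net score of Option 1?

Baseline:
  P = 9
  D = 167 − 2·9 = 149
  K = 261 + 6·9 + 2·149 = 613
Option 1 (D + 56, P + 18):
  P = 9 + 18 = 27
  D = 167 − 2·27 (+56 from intervention) = 169
  K = 261 + 6·27 + 2·169 = 761
ΔK = 761 − 613 = 148; ΔD = 169 − 149 = 20
Score = 3·148 + 3·20 = 504

504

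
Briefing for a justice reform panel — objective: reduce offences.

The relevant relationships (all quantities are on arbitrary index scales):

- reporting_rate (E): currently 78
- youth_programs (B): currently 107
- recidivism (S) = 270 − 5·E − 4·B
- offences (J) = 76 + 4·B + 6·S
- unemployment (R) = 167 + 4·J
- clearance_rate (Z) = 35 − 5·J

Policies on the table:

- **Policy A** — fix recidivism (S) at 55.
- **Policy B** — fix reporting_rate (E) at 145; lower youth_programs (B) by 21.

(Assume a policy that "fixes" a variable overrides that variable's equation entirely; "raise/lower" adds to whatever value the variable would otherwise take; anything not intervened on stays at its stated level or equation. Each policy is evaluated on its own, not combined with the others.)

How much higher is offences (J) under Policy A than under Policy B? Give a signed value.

5208

Policy A (S := 55):
  E = 78
  B = 107
  S = 55
  J = 76 + 4·107 + 6·55 = 834
Policy B (E := 145, B − 21):
  E = 145
  B = 107 − 21 = 86
  S = 270 − 5·145 − 4·86 = -799
  J = 76 + 4·86 + 6·(-799) = -4374
J: 834 − (-4374) = 5208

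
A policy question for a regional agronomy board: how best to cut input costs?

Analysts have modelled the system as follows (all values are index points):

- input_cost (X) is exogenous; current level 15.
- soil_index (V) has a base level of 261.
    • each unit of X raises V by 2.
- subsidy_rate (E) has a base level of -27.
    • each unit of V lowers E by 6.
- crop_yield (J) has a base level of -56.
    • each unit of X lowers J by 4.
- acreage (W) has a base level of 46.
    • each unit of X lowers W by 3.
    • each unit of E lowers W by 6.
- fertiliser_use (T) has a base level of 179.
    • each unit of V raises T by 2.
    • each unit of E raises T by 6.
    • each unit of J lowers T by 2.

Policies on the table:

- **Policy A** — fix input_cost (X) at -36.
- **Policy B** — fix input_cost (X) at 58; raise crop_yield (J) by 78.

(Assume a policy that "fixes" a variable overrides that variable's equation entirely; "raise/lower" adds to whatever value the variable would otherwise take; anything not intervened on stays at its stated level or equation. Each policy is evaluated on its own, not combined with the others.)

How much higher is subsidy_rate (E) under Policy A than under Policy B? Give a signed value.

Policy A (X := -36):
  X = -36
  V = 261 + 2·(-36) = 189
  E = -27 − 6·189 = -1161
Policy B (X := 58, J + 78):
  X = 58
  V = 261 + 2·58 = 377
  E = -27 − 6·377 = -2289
E: -1161 − (-2289) = 1128

1128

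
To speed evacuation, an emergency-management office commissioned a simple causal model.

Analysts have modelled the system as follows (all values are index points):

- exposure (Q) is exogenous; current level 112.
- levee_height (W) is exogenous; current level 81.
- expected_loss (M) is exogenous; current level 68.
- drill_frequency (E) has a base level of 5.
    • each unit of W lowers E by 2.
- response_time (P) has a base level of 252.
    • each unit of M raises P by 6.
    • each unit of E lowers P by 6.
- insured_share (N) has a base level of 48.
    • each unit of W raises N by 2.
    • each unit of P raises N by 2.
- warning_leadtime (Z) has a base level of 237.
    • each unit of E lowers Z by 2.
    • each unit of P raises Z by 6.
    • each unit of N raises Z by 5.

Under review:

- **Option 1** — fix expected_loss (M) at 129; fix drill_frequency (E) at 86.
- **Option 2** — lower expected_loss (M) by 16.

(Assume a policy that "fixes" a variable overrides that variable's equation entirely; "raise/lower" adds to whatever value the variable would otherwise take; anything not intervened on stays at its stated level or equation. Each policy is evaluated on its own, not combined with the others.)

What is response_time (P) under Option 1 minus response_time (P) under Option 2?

-996

Option 1 (M := 129, E := 86):
  W = 81
  M = 129
  E = 86
  P = 252 + 6·129 − 6·86 = 510
Option 2 (M − 16):
  W = 81
  M = 68 − 16 = 52
  E = 5 − 2·81 = -157
  P = 252 + 6·52 − 6·(-157) = 1506
P: 510 − 1506 = -996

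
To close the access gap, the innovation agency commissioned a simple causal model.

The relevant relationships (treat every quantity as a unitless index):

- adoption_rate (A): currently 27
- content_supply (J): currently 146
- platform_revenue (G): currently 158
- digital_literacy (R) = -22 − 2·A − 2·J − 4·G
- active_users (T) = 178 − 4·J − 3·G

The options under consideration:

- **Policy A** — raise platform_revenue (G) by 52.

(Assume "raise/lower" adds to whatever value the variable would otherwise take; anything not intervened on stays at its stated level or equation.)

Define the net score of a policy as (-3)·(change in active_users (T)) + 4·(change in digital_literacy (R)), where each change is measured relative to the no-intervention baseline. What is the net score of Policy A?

-364

Baseline:
  A = 27
  J = 146
  G = 158
  R = -22 − 2·27 − 2·146 − 4·158 = -1000
  T = 178 − 4·146 − 3·158 = -880
Policy A (G + 52):
  A = 27
  J = 146
  G = 158 + 52 = 210
  R = -22 − 2·27 − 2·146 − 4·210 = -1208
  T = 178 − 4·146 − 3·210 = -1036
ΔT = -1036 − (-880) = -156; ΔR = -1208 − (-1000) = -208
Score = (-3)·(-156) + 4·(-208) = -364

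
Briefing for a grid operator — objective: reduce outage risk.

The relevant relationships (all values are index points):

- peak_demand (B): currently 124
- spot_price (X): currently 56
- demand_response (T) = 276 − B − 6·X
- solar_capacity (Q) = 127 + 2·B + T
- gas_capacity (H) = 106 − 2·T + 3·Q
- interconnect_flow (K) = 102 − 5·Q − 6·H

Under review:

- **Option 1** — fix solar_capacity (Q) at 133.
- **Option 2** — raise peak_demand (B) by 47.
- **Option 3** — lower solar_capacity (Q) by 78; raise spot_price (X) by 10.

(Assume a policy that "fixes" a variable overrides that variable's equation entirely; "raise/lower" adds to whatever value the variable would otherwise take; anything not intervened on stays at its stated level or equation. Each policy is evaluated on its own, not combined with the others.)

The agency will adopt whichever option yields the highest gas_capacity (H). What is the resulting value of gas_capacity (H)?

Option 1 (Q := 133):
  B = 124
  X = 56
  T = 276 − 124 − 6·56 = -184
  Q = 133
  H = 106 − 2·(-184) + 3·133 = 873
Option 2 (B + 47):
  B = 124 + 47 = 171
  X = 56
  T = 276 − 171 − 6·56 = -231
  Q = 127 + 2·171 + (-231) = 238
  H = 106 − 2·(-231) + 3·238 = 1282
Option 3 (Q − 78, X + 10):
  B = 124
  X = 56 + 10 = 66
  T = 276 − 124 − 6·66 = -244
  Q = 127 + 2·124 + (-244) (−78 from intervention) = 53
  H = 106 − 2·(-244) + 3·53 = 753
Comparing — Option 1: H=873, Option 2: H=1282, Option 3: H=753. Highest is 1282 (Option 2).

1282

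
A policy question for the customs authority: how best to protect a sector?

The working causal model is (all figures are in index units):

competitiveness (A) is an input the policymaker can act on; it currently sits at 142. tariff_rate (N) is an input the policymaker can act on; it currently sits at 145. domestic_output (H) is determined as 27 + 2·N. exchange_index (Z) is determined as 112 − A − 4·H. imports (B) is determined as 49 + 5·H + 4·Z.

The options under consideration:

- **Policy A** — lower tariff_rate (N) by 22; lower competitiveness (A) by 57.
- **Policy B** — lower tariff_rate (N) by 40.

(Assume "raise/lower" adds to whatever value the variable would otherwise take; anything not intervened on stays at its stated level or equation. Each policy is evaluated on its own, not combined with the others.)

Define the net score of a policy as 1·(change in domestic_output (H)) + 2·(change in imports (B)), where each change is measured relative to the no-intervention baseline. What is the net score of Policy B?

Baseline:
  A = 142
  N = 145
  H = 27 + 2·145 = 317
  Z = 112 − 142 − 4·317 = -1298
  B = 49 + 5·317 + 4·(-1298) = -3558
Policy B (N − 40):
  A = 142
  N = 145 − 40 = 105
  H = 27 + 2·105 = 237
  Z = 112 − 142 − 4·237 = -978
  B = 49 + 5·237 + 4·(-978) = -2678
ΔH = 237 − 317 = -80; ΔB = -2678 − (-3558) = 880
Score = 1·(-80) + 2·880 = 1680

1680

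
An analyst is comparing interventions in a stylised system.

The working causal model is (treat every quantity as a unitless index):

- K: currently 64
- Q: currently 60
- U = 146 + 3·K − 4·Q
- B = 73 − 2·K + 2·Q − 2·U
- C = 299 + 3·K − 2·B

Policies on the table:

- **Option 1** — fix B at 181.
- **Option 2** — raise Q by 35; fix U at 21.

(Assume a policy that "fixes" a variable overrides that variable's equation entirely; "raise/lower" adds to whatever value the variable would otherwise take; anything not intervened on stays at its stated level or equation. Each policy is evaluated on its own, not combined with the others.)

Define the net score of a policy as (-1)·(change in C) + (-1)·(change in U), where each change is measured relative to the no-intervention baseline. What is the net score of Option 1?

Baseline:
  K = 64
  Q = 60
  U = 146 + 3·64 − 4·60 = 98
  B = 73 − 2·64 + 2·60 − 2·98 = -131
  C = 299 + 3·64 − 2·(-131) = 753
Option 1 (B := 181):
  K = 64
  Q = 60
  U = 146 + 3·64 − 4·60 = 98
  B = 181
  C = 299 + 3·64 − 2·181 = 129
ΔC = 129 − 753 = -624; ΔU = 98 − 98 = 0
Score = (-1)·(-624) + (-1)·0 = 624

624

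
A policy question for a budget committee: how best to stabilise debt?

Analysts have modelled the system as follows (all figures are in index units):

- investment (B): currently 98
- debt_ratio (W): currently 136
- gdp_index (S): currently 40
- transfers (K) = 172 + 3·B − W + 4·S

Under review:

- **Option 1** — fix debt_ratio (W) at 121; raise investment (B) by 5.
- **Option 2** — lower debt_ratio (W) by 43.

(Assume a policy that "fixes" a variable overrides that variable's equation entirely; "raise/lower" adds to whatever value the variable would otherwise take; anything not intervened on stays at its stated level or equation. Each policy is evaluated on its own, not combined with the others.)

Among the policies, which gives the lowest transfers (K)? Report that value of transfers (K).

Option 1 (W := 121, B + 5):
  B = 98 + 5 = 103
  W = 121
  S = 40
  K = 172 + 3·103 − 121 + 4·40 = 520
Option 2 (W − 43):
  B = 98
  W = 136 − 43 = 93
  S = 40
  K = 172 + 3·98 − 93 + 4·40 = 533
Comparing — Option 1: K=520, Option 2: K=533. Lowest is 520 (Option 1).

520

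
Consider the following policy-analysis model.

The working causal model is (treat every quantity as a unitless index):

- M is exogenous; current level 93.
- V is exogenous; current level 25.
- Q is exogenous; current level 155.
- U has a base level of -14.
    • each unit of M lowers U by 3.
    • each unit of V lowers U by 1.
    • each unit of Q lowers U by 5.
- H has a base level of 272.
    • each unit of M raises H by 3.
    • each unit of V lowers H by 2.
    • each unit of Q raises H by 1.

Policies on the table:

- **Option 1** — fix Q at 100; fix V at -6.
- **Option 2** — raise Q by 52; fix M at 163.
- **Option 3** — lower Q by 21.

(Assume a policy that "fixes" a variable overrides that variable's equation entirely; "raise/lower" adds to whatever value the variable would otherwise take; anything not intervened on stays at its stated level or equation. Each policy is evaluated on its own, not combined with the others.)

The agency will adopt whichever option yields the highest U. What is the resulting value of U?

-787

Option 1 (Q := 100, V := -6):
  M = 93
  V = -6
  Q = 100
  U = -14 − 3·93 − (-6) − 5·100 = -787
Option 2 (Q + 52, M := 163):
  M = 163
  V = 25
  Q = 155 + 52 = 207
  U = -14 − 3·163 − 25 − 5·207 = -1563
Option 3 (Q − 21):
  M = 93
  V = 25
  Q = 155 − 21 = 134
  U = -14 − 3·93 − 25 − 5·134 = -988
Comparing — Option 1: U=-787, Option 2: U=-1563, Option 3: U=-988. Highest is -787 (Option 1).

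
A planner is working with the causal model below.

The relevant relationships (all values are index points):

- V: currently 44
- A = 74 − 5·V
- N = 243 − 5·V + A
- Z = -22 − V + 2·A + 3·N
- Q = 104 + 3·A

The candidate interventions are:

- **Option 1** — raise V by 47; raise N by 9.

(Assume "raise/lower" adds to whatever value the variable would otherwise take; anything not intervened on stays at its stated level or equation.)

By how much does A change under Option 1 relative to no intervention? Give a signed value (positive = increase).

-235

Baseline:
  V = 44
  A = 74 − 5·44 = -146
Option 1 (V + 47, N + 9):
  V = 44 + 47 = 91
  A = 74 − 5·91 = -381
Change in A: -381 − (-146) = -235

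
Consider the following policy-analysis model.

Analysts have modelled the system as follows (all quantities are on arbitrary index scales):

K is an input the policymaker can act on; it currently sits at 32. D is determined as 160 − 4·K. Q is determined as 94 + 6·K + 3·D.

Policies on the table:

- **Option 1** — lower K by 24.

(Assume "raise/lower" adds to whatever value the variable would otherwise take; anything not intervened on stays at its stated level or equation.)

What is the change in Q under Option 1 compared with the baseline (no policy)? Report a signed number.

144

Baseline:
  K = 32
  D = 160 − 4·32 = 32
  Q = 94 + 6·32 + 3·32 = 382
Option 1 (K − 24):
  K = 32 − 24 = 8
  D = 160 − 4·8 = 128
  Q = 94 + 6·8 + 3·128 = 526
Change in Q: 526 − 382 = 144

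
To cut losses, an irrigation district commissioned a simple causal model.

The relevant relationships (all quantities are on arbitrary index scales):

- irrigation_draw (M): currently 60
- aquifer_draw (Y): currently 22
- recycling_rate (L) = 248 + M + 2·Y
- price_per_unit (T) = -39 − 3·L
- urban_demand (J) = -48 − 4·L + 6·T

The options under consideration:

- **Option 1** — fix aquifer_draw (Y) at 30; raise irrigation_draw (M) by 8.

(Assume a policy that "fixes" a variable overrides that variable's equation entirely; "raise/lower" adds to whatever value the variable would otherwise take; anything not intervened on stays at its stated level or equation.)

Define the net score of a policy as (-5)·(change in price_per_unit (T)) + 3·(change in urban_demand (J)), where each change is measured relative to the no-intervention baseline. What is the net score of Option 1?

Baseline:
  M = 60
  Y = 22
  L = 248 + 60 + 2·22 = 352
  T = -39 − 3·352 = -1095
  J = -48 − 4·352 + 6·(-1095) = -8026
Option 1 (Y := 30, M + 8):
  M = 60 + 8 = 68
  Y = 30
  L = 248 + 68 + 2·30 = 376
  T = -39 − 3·376 = -1167
  J = -48 − 4·376 + 6·(-1167) = -8554
ΔT = -1167 − (-1095) = -72; ΔJ = -8554 − (-8026) = -528
Score = (-5)·(-72) + 3·(-528) = -1224

-1224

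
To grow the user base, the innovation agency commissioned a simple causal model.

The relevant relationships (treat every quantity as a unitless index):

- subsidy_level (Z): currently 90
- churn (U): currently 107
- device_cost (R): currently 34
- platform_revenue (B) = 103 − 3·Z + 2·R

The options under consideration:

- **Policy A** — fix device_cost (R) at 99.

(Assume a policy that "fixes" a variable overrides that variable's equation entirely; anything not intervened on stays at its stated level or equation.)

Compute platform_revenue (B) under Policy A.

Policy A (R := 99):
  Z = 90
  R = 99
  B = 103 − 3·90 + 2·99 = 31

31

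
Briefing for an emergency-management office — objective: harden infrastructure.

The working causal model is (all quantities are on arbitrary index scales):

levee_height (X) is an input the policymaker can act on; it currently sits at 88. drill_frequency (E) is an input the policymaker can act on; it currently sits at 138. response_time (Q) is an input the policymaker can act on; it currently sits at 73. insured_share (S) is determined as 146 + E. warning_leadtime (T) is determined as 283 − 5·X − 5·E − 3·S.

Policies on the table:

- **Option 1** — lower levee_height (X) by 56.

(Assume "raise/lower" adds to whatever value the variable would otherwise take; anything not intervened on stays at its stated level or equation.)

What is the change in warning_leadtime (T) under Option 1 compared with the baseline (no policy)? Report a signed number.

280

Baseline:
  X = 88
  E = 138
  S = 146 + 138 = 284
  T = 283 − 5·88 − 5·138 − 3·284 = -1699
Option 1 (X − 56):
  X = 88 − 56 = 32
  E = 138
  S = 146 + 138 = 284
  T = 283 − 5·32 − 5·138 − 3·284 = -1419
Change in T: -1419 − (-1699) = 280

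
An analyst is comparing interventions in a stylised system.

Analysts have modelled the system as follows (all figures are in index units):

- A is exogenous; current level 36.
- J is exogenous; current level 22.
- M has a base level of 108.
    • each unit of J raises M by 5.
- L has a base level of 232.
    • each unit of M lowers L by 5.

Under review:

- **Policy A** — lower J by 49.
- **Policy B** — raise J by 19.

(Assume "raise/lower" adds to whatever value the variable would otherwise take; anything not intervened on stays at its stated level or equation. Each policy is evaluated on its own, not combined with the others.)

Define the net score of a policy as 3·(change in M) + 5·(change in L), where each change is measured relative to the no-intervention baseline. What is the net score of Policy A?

Baseline:
  J = 22
  M = 108 + 5·22 = 218
  L = 232 − 5·218 = -858
Policy A (J − 49):
  J = 22 − 49 = -27
  M = 108 + 5·(-27) = -27
  L = 232 − 5·(-27) = 367
ΔM = -27 − 218 = -245; ΔL = 367 − (-858) = 1225
Score = 3·(-245) + 5·1225 = 5390

5390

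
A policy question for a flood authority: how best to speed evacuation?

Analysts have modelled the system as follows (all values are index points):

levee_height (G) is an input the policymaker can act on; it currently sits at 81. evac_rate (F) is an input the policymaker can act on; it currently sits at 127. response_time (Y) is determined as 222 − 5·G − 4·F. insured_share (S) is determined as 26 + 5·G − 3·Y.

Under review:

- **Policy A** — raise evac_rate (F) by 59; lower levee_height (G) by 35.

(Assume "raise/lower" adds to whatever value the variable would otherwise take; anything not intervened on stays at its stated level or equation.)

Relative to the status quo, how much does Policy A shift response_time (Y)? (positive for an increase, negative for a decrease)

Baseline:
  G = 81
  F = 127
  Y = 222 − 5·81 − 4·127 = -691
Policy A (F + 59, G − 35):
  G = 81 − 35 = 46
  F = 127 + 59 = 186
  Y = 222 − 5·46 − 4·186 = -752
Change in Y: -752 − (-691) = -61

-61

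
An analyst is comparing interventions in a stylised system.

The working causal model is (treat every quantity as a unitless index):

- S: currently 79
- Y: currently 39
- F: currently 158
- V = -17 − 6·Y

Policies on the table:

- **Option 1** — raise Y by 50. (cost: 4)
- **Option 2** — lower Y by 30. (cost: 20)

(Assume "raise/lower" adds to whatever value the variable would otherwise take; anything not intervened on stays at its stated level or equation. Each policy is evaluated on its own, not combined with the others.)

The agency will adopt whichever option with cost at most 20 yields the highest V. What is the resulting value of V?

Option 1 (Y + 50):
  Y = 39 + 50 = 89
  V = -17 − 6·89 = -551
Option 2 (Y − 30):
  Y = 39 − 30 = 9
  V = -17 − 6·9 = -71
Comparing — Option 1: V=-551, Option 2: V=-71. Highest is -71 (Option 2).

-71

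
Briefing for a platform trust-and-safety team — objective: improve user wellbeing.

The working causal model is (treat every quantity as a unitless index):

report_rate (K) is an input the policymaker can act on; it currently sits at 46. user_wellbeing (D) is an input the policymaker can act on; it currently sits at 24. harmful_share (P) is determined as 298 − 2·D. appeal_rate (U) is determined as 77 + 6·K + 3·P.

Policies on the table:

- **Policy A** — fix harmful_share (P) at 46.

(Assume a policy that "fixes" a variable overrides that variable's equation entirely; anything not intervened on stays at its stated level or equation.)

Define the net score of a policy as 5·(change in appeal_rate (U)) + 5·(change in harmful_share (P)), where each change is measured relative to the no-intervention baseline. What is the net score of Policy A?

-4080

Baseline:
  K = 46
  D = 24
  P = 298 − 2·24 = 250
  U = 77 + 6·46 + 3·250 = 1103
Policy A (P := 46):
  K = 46
  D = 24
  P = 46
  U = 77 + 6·46 + 3·46 = 491
ΔU = 491 − 1103 = -612; ΔP = 46 − 250 = -204
Score = 5·(-612) + 5·(-204) = -4080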